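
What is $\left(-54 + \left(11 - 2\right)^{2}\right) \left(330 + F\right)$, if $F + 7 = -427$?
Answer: $-2808$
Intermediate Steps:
$F = -434$ ($F = -7 - 427 = -434$)
$\left(-54 + \left(11 - 2\right)^{2}\right) \left(330 + F\right) = \left(-54 + \left(11 - 2\right)^{2}\right) \left(330 - 434\right) = \left(-54 + 9^{2}\right) \left(-104\right) = \left(-54 + 81\right) \left(-104\right) = 27 \left(-104\right) = -2808$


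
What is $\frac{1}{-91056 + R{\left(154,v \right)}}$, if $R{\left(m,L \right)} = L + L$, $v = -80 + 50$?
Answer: $- \frac{1}{91116} \approx -1.0975 \cdot 10^{-5}$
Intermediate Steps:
$v = -30$
$R{\left(m,L \right)} = 2 L$
$\frac{1}{-91056 + R{\left(154,v \right)}} = \frac{1}{-91056 + 2 \left(-30\right)} = \frac{1}{-91056 - 60} = \frac{1}{-91116} = - \frac{1}{91116}$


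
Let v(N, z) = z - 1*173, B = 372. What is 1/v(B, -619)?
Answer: -1/792 ≈ -0.0012626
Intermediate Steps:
v(N, z) = -173 + z (v(N, z) = z - 173 = -173 + z)
1/v(B, -619) = 1/(-173 - 619) = 1/(-792) = -1/792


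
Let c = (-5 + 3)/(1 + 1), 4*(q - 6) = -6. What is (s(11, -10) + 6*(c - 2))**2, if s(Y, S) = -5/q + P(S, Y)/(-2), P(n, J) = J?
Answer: 196249/324 ≈ 605.71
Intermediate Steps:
q = 9/2 (q = 6 + (1/4)*(-6) = 6 - 3/2 = 9/2 ≈ 4.5000)
c = -1 (c = -2/2 = -2*1/2 = -1)
s(Y, S) = -10/9 - Y/2 (s(Y, S) = -5/9/2 + Y/(-2) = -5*2/9 + Y*(-1/2) = -10/9 - Y/2)
(s(11, -10) + 6*(c - 2))**2 = ((-10/9 - 1/2*11) + 6*(-1 - 2))**2 = ((-10/9 - 11/2) + 6*(-3))**2 = (-119/18 - 18)**2 = (-443/18)**2 = 196249/324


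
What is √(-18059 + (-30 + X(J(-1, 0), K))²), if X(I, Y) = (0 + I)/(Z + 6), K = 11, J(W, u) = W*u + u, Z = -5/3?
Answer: I*√17159 ≈ 130.99*I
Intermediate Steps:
Z = -5/3 (Z = -5*⅓ = -5/3 ≈ -1.6667)
J(W, u) = u + W*u
X(I, Y) = 3*I/13 (X(I, Y) = (0 + I)/(-5/3 + 6) = I/(13/3) = I*(3/13) = 3*I/13)
√(-18059 + (-30 + X(J(-1, 0), K))²) = √(-18059 + (-30 + 3*(0*(1 - 1))/13)²) = √(-18059 + (-30 + 3*(0*0)/13)²) = √(-18059 + (-30 + (3/13)*0)²) = √(-18059 + (-30 + 0)²) = √(-18059 + (-30)²) = √(-18059 + 900) = √(-17159) = I*√17159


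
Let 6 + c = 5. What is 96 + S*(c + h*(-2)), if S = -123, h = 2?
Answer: 711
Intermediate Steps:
c = -1 (c = -6 + 5 = -1)
96 + S*(c + h*(-2)) = 96 - 123*(-1 + 2*(-2)) = 96 - 123*(-1 - 4) = 96 - 123*(-5) = 96 + 615 = 711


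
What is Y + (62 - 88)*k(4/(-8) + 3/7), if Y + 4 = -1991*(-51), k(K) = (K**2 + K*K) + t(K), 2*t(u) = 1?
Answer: 4974663/49 ≈ 1.0152e+5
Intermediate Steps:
t(u) = 1/2 (t(u) = (1/2)*1 = 1/2)
k(K) = 1/2 + 2*K**2 (k(K) = (K**2 + K*K) + 1/2 = (K**2 + K**2) + 1/2 = 2*K**2 + 1/2 = 1/2 + 2*K**2)
Y = 101537 (Y = -4 - 1991*(-51) = -4 + 101541 = 101537)
Y + (62 - 88)*k(4/(-8) + 3/7) = 101537 + (62 - 88)*(1/2 + 2*(4/(-8) + 3/7)**2) = 101537 - 26*(1/2 + 2*(4*(-1/8) + 3*(1/7))**2) = 101537 - 26*(1/2 + 2*(-1/2 + 3/7)**2) = 101537 - 26*(1/2 + 2*(-1/14)**2) = 101537 - 26*(1/2 + 2*(1/196)) = 101537 - 26*(1/2 + 1/98) = 101537 - 26*25/49 = 101537 - 650/49 = 4974663/49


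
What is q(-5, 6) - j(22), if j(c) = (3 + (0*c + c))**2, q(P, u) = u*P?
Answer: -655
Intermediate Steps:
q(P, u) = P*u
j(c) = (3 + c)**2 (j(c) = (3 + (0 + c))**2 = (3 + c)**2)
q(-5, 6) - j(22) = -5*6 - (3 + 22)**2 = -30 - 1*25**2 = -30 - 1*625 = -30 - 625 = -655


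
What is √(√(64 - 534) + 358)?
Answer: √(358 + I*√470) ≈ 18.93 + 0.57264*I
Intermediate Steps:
√(√(64 - 534) + 358) = √(√(-470) + 358) = √(I*√470 + 358) = √(358 + I*√470)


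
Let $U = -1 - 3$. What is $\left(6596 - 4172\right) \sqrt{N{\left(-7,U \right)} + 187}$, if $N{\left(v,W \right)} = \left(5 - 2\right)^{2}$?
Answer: $33936$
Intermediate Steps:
$U = -4$
$N{\left(v,W \right)} = 9$ ($N{\left(v,W \right)} = 3^{2} = 9$)
$\left(6596 - 4172\right) \sqrt{N{\left(-7,U \right)} + 187} = \left(6596 - 4172\right) \sqrt{9 + 187} = \left(6596 - 4172\right) \sqrt{196} = 2424 \cdot 14 = 33936$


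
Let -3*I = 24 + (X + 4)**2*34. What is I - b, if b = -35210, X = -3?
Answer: 105572/3 ≈ 35191.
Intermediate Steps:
I = -58/3 (I = -(24 + (-3 + 4)**2*34)/3 = -(24 + 1**2*34)/3 = -(24 + 1*34)/3 = -(24 + 34)/3 = -1/3*58 = -58/3 ≈ -19.333)
I - b = -58/3 - 1*(-35210) = -58/3 + 35210 = 105572/3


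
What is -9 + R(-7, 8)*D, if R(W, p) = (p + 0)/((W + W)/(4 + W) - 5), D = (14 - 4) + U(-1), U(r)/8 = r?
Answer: -57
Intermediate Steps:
U(r) = 8*r
D = 2 (D = (14 - 4) + 8*(-1) = 10 - 8 = 2)
R(W, p) = p/(-5 + 2*W/(4 + W)) (R(W, p) = p/((2*W)/(4 + W) - 5) = p/(2*W/(4 + W) - 5) = p/(-5 + 2*W/(4 + W)))
-9 + R(-7, 8)*D = -9 - 1*8*(4 - 7)/(20 + 3*(-7))*2 = -9 - 1*8*(-3)/(20 - 21)*2 = -9 - 1*8*(-3)/(-1)*2 = -9 - 1*8*(-1)*(-3)*2 = -9 - 24*2 = -9 - 48 = -57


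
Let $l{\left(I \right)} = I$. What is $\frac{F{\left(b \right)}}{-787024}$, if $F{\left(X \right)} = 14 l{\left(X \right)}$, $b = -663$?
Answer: $\frac{663}{56216} \approx 0.011794$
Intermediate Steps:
$F{\left(X \right)} = 14 X$
$\frac{F{\left(b \right)}}{-787024} = \frac{14 \left(-663\right)}{-787024} = \left(-9282\right) \left(- \frac{1}{787024}\right) = \frac{663}{56216}$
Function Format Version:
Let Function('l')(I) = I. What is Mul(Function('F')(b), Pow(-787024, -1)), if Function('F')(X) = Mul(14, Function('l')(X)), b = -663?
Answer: Rational(663, 56216) ≈ 0.011794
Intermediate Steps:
Function('F')(X) = Mul(14, X)
Mul(Function('F')(b), Pow(-787024, -1)) = Mul(Mul(14, -663), Pow(-787024, -1)) = Mul(-9282, Rational(-1, 787024)) = Rational(663, 56216)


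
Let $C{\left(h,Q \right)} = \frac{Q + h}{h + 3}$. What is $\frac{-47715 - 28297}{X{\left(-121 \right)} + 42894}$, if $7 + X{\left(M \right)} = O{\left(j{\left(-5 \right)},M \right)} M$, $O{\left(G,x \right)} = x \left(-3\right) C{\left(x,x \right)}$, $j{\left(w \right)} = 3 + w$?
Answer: $\frac{2242354}{1392175} \approx 1.6107$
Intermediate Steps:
$C{\left(h,Q \right)} = \frac{Q + h}{3 + h}$
$O{\left(G,x \right)} = - \frac{6 x^{2}}{3 + x}$ ($O{\left(G,x \right)} = x \left(-3\right) \frac{x + x}{3 + x} = - 3 x \frac{2 x}{3 + x} = - \frac{6 x^{2}}{3 + x}$)
$X{\left(M \right)} = -7 - \frac{6 M^{3}}{3 + M}$ ($X{\left(M \right)} = -7 + - \frac{6 M^{2}}{3 + M} M = -7 - \frac{6 M^{3}}{3 + M}$)
$\frac{-47715 - 28297}{X{\left(-121 \right)} + 42894} = \frac{-47715 - 28297}{\frac{-21 - -847 - 6 \left(-121\right)^{3}}{3 - 121} + 42894} = - \frac{76012}{\frac{-21 + 847 - -10629366}{-118} + 42894} = - \frac{76012}{- \frac{-21 + 847 + 10629366}{118} + 42894} = - \frac{76012}{\left(- \frac{1}{118}\right) 10630192 + 42894} = - \frac{76012}{- \frac{5315096}{59} + 42894} = - \frac{76012}{- \frac{2784350}{59}} = \left(-76012\right) \left(- \frac{59}{2784350}\right) = \frac{2242354}{1392175}$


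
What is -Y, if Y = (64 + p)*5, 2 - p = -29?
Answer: -475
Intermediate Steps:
p = 31 (p = 2 - 1*(-29) = 2 + 29 = 31)
Y = 475 (Y = (64 + 31)*5 = 95*5 = 475)
-Y = -1*475 = -475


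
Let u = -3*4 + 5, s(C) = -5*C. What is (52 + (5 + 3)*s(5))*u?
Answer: 1036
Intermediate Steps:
u = -7 (u = -12 + 5 = -7)
(52 + (5 + 3)*s(5))*u = (52 + (5 + 3)*(-5*5))*(-7) = (52 + 8*(-25))*(-7) = (52 - 200)*(-7) = -148*(-7) = 1036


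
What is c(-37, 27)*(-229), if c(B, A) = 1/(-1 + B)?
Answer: 229/38 ≈ 6.0263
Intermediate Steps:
c(-37, 27)*(-229) = -229/(-1 - 37) = -229/(-38) = -1/38*(-229) = 229/38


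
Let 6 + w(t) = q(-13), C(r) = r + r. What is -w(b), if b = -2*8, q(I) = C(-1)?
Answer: 8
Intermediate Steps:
C(r) = 2*r
q(I) = -2 (q(I) = 2*(-1) = -2)
b = -16
w(t) = -8 (w(t) = -6 - 2 = -8)
-w(b) = -1*(-8) = 8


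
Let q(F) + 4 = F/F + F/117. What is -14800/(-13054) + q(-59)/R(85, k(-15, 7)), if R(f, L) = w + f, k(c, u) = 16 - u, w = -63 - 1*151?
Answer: 114364270/98512011 ≈ 1.1609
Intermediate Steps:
w = -214 (w = -63 - 151 = -214)
q(F) = -3 + F/117 (q(F) = -4 + (F/F + F/117) = -4 + (1 + F*(1/117)) = -4 + (1 + F/117) = -3 + F/117)
R(f, L) = -214 + f
-14800/(-13054) + q(-59)/R(85, k(-15, 7)) = -14800/(-13054) + (-3 + (1/117)*(-59))/(-214 + 85) = -14800*(-1/13054) + (-3 - 59/117)/(-129) = 7400/6527 - 410/117*(-1/129) = 7400/6527 + 410/15093 = 114364270/98512011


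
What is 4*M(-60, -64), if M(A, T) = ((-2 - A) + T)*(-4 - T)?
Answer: -1440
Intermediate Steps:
M(A, T) = (-4 - T)*(-2 + T - A) (M(A, T) = (-2 + T - A)*(-4 - T) = (-4 - T)*(-2 + T - A))
4*M(-60, -64) = 4*(8 - 1*(-64)² - 2*(-64) + 4*(-60) - 60*(-64)) = 4*(8 - 1*4096 + 128 - 240 + 3840) = 4*(8 - 4096 + 128 - 240 + 3840) = 4*(-360) = -1440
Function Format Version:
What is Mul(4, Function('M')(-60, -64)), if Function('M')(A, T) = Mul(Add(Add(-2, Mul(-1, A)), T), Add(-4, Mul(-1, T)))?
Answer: -1440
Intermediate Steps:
Function('M')(A, T) = Mul(Add(-4, Mul(-1, T)), Add(-2, T, Mul(-1, A))) (Function('M')(A, T) = Mul(Add(-2, T, Mul(-1, A)), Add(-4, Mul(-1, T))) = Mul(Add(-4, Mul(-1, T)), Add(-2, T, Mul(-1, A))))
Mul(4, Function('M')(-60, -64)) = Mul(4, Add(8, Mul(-1, Pow(-64, 2)), Mul(-2, -64), Mul(4, -60), Mul(-60, -64))) = Mul(4, Add(8, Mul(-1, 4096), 128, -240, 3840)) = Mul(4, Add(8, -4096, 128, -240, 3840)) = Mul(4, -360) = -1440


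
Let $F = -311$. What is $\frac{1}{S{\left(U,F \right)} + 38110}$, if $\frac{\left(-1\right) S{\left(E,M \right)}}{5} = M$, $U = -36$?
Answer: $\frac{1}{39665} \approx 2.5211 \cdot 10^{-5}$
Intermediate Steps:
$S{\left(E,M \right)} = - 5 M$
$\frac{1}{S{\left(U,F \right)} + 38110} = \frac{1}{\left(-5\right) \left(-311\right) + 38110} = \frac{1}{1555 + 38110} = \frac{1}{39665}$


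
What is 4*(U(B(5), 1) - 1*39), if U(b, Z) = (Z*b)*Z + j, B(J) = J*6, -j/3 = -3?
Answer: 0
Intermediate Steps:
j = 9 (j = -3*(-3) = 9)
B(J) = 6*J
U(b, Z) = 9 + b*Z² (U(b, Z) = (Z*b)*Z + 9 = b*Z² + 9 = 9 + b*Z²)
4*(U(B(5), 1) - 1*39) = 4*((9 + (6*5)*1²) - 1*39) = 4*((9 + 30*1) - 39) = 4*((9 + 30) - 39) = 4*(39 - 39) = 4*0 = 0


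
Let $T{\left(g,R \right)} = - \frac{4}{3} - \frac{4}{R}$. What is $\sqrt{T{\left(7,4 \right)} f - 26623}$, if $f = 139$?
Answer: $\frac{i \sqrt{242526}}{3} \approx 164.16 i$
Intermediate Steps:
$T{\left(g,R \right)} = - \frac{4}{3} - \frac{4}{R}$ ($T{\left(g,R \right)} = \left(-4\right) \frac{1}{3} - \frac{4}{R} = - \frac{4}{3} - \frac{4}{R}$)
$\sqrt{T{\left(7,4 \right)} f - 26623} = \sqrt{\left(- \frac{4}{3} - \frac{4}{4}\right) 139 - 26623} = \sqrt{\left(- \frac{4}{3} - 1\right) 139 - 26623} = \sqrt{\left(- \frac{7}{3}\right) 139 - 26623} = \sqrt{- \frac{973}{3} - 26623} = \sqrt{- \frac{80842}{3}} = \frac{i \sqrt{242526}}{3}$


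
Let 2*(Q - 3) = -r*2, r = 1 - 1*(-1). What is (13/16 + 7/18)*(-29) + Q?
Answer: -4873/144 ≈ -33.840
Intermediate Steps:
r = 2 (r = 1 + 1 = 2)
Q = 1 (Q = 3 + (-1*2*2)/2 = 3 + (-2*2)/2 = 3 + (½)*(-4) = 3 - 2 = 1)
(13/16 + 7/18)*(-29) + Q = (13/16 + 7/18)*(-29) + 1 = (173/144)*(-29) + 1 = -5017/144 + 1 = -4873/144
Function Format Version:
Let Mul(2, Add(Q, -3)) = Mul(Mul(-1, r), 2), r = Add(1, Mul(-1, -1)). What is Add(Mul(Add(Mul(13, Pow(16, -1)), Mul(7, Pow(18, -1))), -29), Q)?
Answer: Rational(-4873, 144) ≈ -33.840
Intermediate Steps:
r = 2 (r = Add(1, 1) = 2)
Q = 1 (Q = Add(3, Mul(Rational(1, 2), Mul(Mul(-1, 2), 2))) = Add(3, Mul(Rational(1, 2), Mul(-2, 2))) = Add(3, Mul(Rational(1, 2), -4)) = Add(3, -2) = 1)
Add(Mul(Add(Mul(13, Pow(16, -1)), Mul(7, Pow(18, -1))), -29), Q) = Add(Mul(Add(Mul(13, Pow(16, -1)), Mul(7, Pow(18, -1))), -29), 1) = Add(Mul(Add(Mul(13, Rational(1, 16)), Mul(7, Rational(1, 18))), -29), 1) = Add(Mul(Add(Rational(13, 16), Rational(7, 18)), -29), 1) = Add(Mul(Rational(173, 144), -29), 1) = Add(Rational(-5017, 144), 1) = Rational(-4873, 144)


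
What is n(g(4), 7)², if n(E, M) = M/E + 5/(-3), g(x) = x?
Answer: 1/144 ≈ 0.0069444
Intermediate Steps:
n(E, M) = -5/3 + M/E (n(E, M) = M/E + 5*(-⅓) = M/E - 5/3 = -5/3 + M/E)
n(g(4), 7)² = (-5/3 + 7/4)² = (1/12)² = 1/144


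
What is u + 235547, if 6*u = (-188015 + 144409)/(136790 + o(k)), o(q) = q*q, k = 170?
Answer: 117083325487/497070 ≈ 2.3555e+5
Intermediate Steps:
o(q) = q**2
u = -21803/497070 (u = ((-188015 + 144409)/(136790 + 170**2))/6 = (-43606/(136790 + 28900))/6 = (-43606/165690)/6 = (-43606*1/165690)/6 = (1/6)*(-21803/82845) = -21803/497070 ≈ -0.043863)
u + 235547 = -21803/497070 + 235547 = 117083325487/497070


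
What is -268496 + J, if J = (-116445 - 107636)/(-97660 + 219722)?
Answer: -32773382833/122062 ≈ -2.6850e+5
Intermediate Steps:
J = -224081/122062 ≈ -1.8358
-268496 + J = -268496 - 224081/122062 = -32773382833/122062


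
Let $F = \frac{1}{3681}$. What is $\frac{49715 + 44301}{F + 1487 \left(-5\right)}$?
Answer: $- \frac{173036448}{13684117} \approx -12.645$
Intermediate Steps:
$F = \frac{1}{3681} \approx 0.00027167$
$\frac{49715 + 44301}{F + 1487 \left(-5\right)} = \frac{49715 + 44301}{\frac{1}{3681} + 1487 \left(-5\right)} = \frac{94016}{\frac{1}{3681} - 7435} = \frac{94016}{- \frac{27368234}{3681}} = 94016 \left(- \frac{3681}{27368234}\right) = - \frac{173036448}{13684117}$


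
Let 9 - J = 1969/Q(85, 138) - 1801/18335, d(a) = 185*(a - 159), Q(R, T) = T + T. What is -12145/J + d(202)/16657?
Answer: -146235467005135/23651990551 ≈ -6182.8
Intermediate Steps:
Q(R, T) = 2*T
d(a) = -29415 + 185*a (d(a) = 185*(-159 + a) = -29415 + 185*a)
J = 9939601/5060460 (J = 9 - (1969/((2*138)) - 1801/18335) = 9 - (1969/276 - 1801*1/18335) = 9 - (1969*(1/276) - 1801/18335) = 9 - (1969/276 - 1801/18335) = 9 - 1*35604539/5060460 = 9 - 35604539/5060460 = 9939601/5060460 ≈ 1.9642)
-12145/J + d(202)/16657 = -12145/9939601/5060460 + (-29415 + 185*202)/16657 = -12145*5060460/9939601 + (-29415 + 37370)*(1/16657) = -8779898100/1419943 + 7955*(1/16657) = -8779898100/1419943 + 7955/16657 = -146235467005135/23651990551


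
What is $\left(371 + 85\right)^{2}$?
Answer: $207936$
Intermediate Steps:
$\left(371 + 85\right)^{2} = 456^{2} = 207936$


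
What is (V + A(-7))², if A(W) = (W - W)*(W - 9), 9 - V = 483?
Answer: 224676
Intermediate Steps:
V = -474 (V = 9 - 1*483 = 9 - 483 = -474)
A(W) = 0 (A(W) = 0*(-9 + W) = 0)
(V + A(-7))² = (-474 + 0)² = (-474)² = 224676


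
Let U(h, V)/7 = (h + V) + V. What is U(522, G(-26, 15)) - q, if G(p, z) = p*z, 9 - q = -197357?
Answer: -199172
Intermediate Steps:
q = 197366 (q = 9 - 1*(-197357) = 9 + 197357 = 197366)
U(h, V) = 7*h + 14*V (U(h, V) = 7*((h + V) + V) = 7*((V + h) + V) = 7*(h + 2*V) = 7*h + 14*V)
U(522, G(-26, 15)) - q = (7*522 + 14*(-26*15)) - 1*197366 = (3654 + 14*(-390)) - 197366 = (3654 - 5460) - 197366 = -1806 - 197366 = -199172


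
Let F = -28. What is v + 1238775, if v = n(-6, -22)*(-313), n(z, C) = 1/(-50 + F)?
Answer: 96624763/78 ≈ 1.2388e+6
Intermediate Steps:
n(z, C) = -1/78 (n(z, C) = 1/(-50 - 28) = 1/(-78) = -1/78)
v = 313/78 (v = -1/78*(-313) = 313/78 ≈ 4.0128)
v + 1238775 = 313/78 + 1238775 = 96624763/78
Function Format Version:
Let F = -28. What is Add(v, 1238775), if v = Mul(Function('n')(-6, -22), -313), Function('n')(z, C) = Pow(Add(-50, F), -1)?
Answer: Rational(96624763, 78) ≈ 1.2388e+6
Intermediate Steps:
Function('n')(z, C) = Rational(-1, 78) (Function('n')(z, C) = Pow(Add(-50, -28), -1) = Pow(-78, -1) = Rational(-1, 78))
v = Rational(313, 78) (v = Mul(Rational(-1, 78), -313) = Rational(313, 78) ≈ 4.0128)
Add(v, 1238775) = Add(Rational(313, 78), 1238775) = Rational(96624763, 78)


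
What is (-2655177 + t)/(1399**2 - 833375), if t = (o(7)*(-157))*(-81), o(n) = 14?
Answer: -2477139/1123826 ≈ -2.2042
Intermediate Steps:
t = 178038 (t = (14*(-157))*(-81) = -2198*(-81) = 178038)
(-2655177 + t)/(1399**2 - 833375) = (-2655177 + 178038)/(1399**2 - 833375) = -2477139/(1957201 - 833375) = -2477139/1123826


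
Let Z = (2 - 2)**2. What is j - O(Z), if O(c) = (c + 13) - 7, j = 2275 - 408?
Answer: 1861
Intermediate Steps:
j = 1867
Z = 0 (Z = 0**2 = 0)
O(c) = 6 + c (O(c) = (13 + c) - 7 = 6 + c)
j - O(Z) = 1867 - (6 + 0) = 1867 - 1*6 = 1867 - 6 = 1861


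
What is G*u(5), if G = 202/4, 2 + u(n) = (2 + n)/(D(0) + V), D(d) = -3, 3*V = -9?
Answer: -1919/12 ≈ -159.92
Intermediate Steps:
V = -3 (V = (⅓)*(-9) = -3)
u(n) = -7/3 - n/6 (u(n) = -2 + (2 + n)/(-3 - 3) = -2 + (2 + n)/(-6) = -2 + (2 + n)*(-⅙) = -2 + (-⅓ - n/6) = -7/3 - n/6)
G = 101/2 (G = 202*(¼) = 101/2 ≈ 50.500)
G*u(5) = 101*(-7/3 - ⅙*5)/2 = 101*(-7/3 - ⅚)/2 = (101/2)*(-19/6) = -1919/12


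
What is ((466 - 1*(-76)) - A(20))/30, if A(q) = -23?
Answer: 113/6 ≈ 18.833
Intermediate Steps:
((466 - 1*(-76)) - A(20))/30 = ((466 - 1*(-76)) - 1*(-23))/30 = ((466 + 76) + 23)/30 = (542 + 23)/30 = (1/30)*565 = 113/6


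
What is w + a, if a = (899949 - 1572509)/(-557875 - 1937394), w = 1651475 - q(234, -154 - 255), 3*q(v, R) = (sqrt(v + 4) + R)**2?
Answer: 1706374309342/1069401 + 818*sqrt(238)/3 ≈ 1.5998e+6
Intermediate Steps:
q(v, R) = (R + sqrt(4 + v))**2/3 (q(v, R) = (sqrt(v + 4) + R)**2/3 = (sqrt(4 + v) + R)**2/3 = (R + sqrt(4 + v))**2/3)
w = 1651475 - (-409 + sqrt(238))**2/3 (w = 1651475 - ((-154 - 255) + sqrt(4 + 234))**2/3 = 1651475 - (-409 + sqrt(238))**2/3 ≈ 1.5998e+6)
a = 96080/356467 (a = -672560/(-2495269) = -672560*(-1/2495269) = 96080/356467 ≈ 0.26953)
w + a = (4786906/3 + 818*sqrt(238)/3) + 96080/356467 = 1706374309342/1069401 + 818*sqrt(238)/3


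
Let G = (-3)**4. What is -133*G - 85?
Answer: -10858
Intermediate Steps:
G = 81
-133*G - 85 = -133*81 - 85 = -10773 - 85 = -10858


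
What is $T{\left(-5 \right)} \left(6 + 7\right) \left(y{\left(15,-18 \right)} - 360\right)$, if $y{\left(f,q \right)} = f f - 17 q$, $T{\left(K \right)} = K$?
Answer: $-11115$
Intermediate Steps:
$y{\left(f,q \right)} = f^{2} - 17 q$
$T{\left(-5 \right)} \left(6 + 7\right) \left(y{\left(15,-18 \right)} - 360\right) = - 5 \left(6 + 7\right) \left(\left(15^{2} - -306\right) - 360\right) = \left(-5\right) 13 \left(\left(225 + 306\right) - 360\right) = - 65 \left(531 - 360\right) = \left(-65\right) 171 = -11115$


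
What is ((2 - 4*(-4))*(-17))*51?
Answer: -15606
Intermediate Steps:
((2 - 4*(-4))*(-17))*51 = ((2 + 16)*(-17))*51 = (18*(-17))*51 = -306*51 = -15606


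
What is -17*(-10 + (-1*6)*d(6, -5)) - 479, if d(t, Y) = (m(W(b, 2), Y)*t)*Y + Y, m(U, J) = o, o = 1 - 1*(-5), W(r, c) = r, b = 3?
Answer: -19179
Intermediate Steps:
o = 6 (o = 1 + 5 = 6)
m(U, J) = 6
d(t, Y) = Y + 6*Y*t (d(t, Y) = (6*t)*Y + Y = 6*Y*t + Y = Y + 6*Y*t)
-17*(-10 + (-1*6)*d(6, -5)) - 479 = -17*(-10 + (-1*6)*(-5*(1 + 6*6))) - 479 = -17*(-10 - (-30)*(1 + 36)) - 479 = -17*(-10 - (-30)*37) - 479 = -17*(-10 - 6*(-185)) - 479 = -17*(-10 + 1110) - 479 = -17*1100 - 479 = -18700 - 479 = -19179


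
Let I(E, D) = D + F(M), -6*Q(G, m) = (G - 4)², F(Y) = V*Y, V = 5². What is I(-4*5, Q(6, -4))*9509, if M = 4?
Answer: 2833682/3 ≈ 9.4456e+5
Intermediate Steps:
V = 25
F(Y) = 25*Y
Q(G, m) = -(-4 + G)²/6 (Q(G, m) = -(G - 4)²/6 = -(-4 + G)²/6)
I(E, D) = 100 + D (I(E, D) = D + 25*4 = D + 100 = 100 + D)
I(-4*5, Q(6, -4))*9509 = (100 - (-4 + 6)²/6)*9509 = (100 - ⅙*2²)*9509 = (100 - ⅙*4)*9509 = (100 - ⅔)*9509 = (298/3)*9509 = 2833682/3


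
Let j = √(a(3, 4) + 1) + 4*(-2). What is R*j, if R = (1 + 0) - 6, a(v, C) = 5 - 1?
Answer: 40 - 5*√5 ≈ 28.820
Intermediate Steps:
a(v, C) = 4
R = -5 (R = 1 - 6 = -5)
j = -8 + √5 (j = √(4 + 1) + 4*(-2) = √5 - 8 = -8 + √5 ≈ -5.7639)
R*j = -5*(-8 + √5) = 40 - 5*√5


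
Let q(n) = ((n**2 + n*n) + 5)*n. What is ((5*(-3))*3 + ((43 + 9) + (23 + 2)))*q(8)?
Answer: 34048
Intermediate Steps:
q(n) = n*(5 + 2*n**2) (q(n) = ((n**2 + n**2) + 5)*n = (2*n**2 + 5)*n = (5 + 2*n**2)*n = n*(5 + 2*n**2))
((5*(-3))*3 + ((43 + 9) + (23 + 2)))*q(8) = ((5*(-3))*3 + ((43 + 9) + (23 + 2)))*(8*(5 + 2*8**2)) = (-15*3 + (52 + 25))*(8*(5 + 2*64)) = (-45 + 77)*(8*(5 + 128)) = 32*(8*133) = 32*1064 = 34048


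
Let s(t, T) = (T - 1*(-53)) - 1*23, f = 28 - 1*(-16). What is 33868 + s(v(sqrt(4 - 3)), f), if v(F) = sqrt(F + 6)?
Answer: 33942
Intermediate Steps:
f = 44 (f = 28 + 16 = 44)
v(F) = sqrt(6 + F)
s(t, T) = 30 + T (s(t, T) = (T + 53) - 23 = (53 + T) - 23 = 30 + T)
33868 + s(v(sqrt(4 - 3)), f) = 33868 + (30 + 44) = 33868 + 74 = 33942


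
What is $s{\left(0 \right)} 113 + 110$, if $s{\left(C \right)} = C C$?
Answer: $110$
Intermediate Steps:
$s{\left(C \right)} = C^{2}$
$s{\left(0 \right)} 113 + 110 = 0^{2} \cdot 113 + 110 = 0 \cdot 113 + 110 = 0 + 110 = 110$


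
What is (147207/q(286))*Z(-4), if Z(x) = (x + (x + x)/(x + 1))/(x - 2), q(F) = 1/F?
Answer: 28067468/3 ≈ 9.3558e+6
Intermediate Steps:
Z(x) = (x + 2*x/(1 + x))/(-2 + x) (Z(x) = (x + (2*x)/(1 + x))/(-2 + x) = (x + 2*x/(1 + x))/(-2 + x))
(147207/q(286))*Z(-4) = (147207/(1/286))*(-4*(3 - 4)/(-2 + (-4)² - 1*(-4))) = (147207/(1/286))*(-4*(-1)/(-2 + 16 + 4)) = (147207*286)*(-4*(-1)/18) = 42101202*(-4*1/18*(-1)) = 42101202*(2/9) = 28067468/3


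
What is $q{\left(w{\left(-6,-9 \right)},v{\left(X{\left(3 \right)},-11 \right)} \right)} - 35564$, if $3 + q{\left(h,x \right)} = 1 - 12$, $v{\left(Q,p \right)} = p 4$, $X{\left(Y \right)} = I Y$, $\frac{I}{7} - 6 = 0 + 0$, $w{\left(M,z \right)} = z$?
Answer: $-35578$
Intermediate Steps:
$I = 42$ ($I = 42 + 7 \left(0 + 0\right) = 42 + 7 \cdot 0 = 42 + 0 = 42$)
$X{\left(Y \right)} = 42 Y$
$v{\left(Q,p \right)} = 4 p$
$q{\left(h,x \right)} = -14$ ($q{\left(h,x \right)} = -3 + \left(1 - 12\right) = -3 - 11 = -14$)
$q{\left(w{\left(-6,-9 \right)},v{\left(X{\left(3 \right)},-11 \right)} \right)} - 35564 = -14 - 35564 = -35578$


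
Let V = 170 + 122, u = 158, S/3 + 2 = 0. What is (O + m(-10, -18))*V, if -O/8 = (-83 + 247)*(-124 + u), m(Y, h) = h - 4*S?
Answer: -13023784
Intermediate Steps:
S = -6 (S = -6 + 3*0 = -6 + 0 = -6)
m(Y, h) = 24 + h (m(Y, h) = h - 4*(-6) = h + 24 = 24 + h)
V = 292
O = -44608 (O = -8*(-83 + 247)*(-124 + 158) = -1312*34 = -8*5576 = -44608)
(O + m(-10, -18))*V = (-44608 + (24 - 18))*292 = (-44608 + 6)*292 = -44602*292 = -13023784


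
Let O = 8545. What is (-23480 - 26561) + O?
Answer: -41496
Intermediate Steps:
(-23480 - 26561) + O = (-23480 - 26561) + 8545 = -50041 + 8545 = -41496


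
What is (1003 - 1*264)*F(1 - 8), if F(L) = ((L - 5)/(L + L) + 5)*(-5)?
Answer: -151495/7 ≈ -21642.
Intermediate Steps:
F(L) = -25 - 5*(-5 + L)/(2*L) (F(L) = ((-5 + L)/((2*L)) + 5)*(-5) = ((-5 + L)*(1/(2*L)) + 5)*(-5) = ((-5 + L)/(2*L) + 5)*(-5) = (5 + (-5 + L)/(2*L))*(-5) = -25 - 5*(-5 + L)/(2*L))
(1003 - 1*264)*F(1 - 8) = (1003 - 1*264)*(5*(5 - 11*(1 - 8))/(2*(1 - 8))) = (1003 - 264)*((5/2)*(5 - 11*(-7))/(-7)) = 739*((5/2)*(-⅐)*(5 + 77)) = 739*((5/2)*(-⅐)*82) = 739*(-205/7) = -151495/7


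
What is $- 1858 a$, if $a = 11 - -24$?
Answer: $-65030$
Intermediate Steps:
$a = 35$ ($a = 11 + 24 = 35$)
$- 1858 a = \left(-1858\right) 35 = -65030$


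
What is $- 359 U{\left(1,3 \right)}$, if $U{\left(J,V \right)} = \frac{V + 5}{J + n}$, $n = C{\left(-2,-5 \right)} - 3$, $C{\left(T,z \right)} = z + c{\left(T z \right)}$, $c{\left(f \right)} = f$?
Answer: $- \frac{2872}{3} \approx -957.33$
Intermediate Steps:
$C{\left(T,z \right)} = z + T z$
$n = 2$ ($n = - 5 \left(1 - 2\right) - 3 = \left(-5\right) \left(-1\right) - 3 = 5 - 3 = 2$)
$U{\left(J,V \right)} = \frac{5 + V}{2 + J}$ ($U{\left(J,V \right)} = \frac{V + 5}{J + 2} = \frac{5 + V}{2 + J}$)
$- 359 U{\left(1,3 \right)} = - 359 \frac{5 + 3}{2 + 1} = - 359 \cdot \frac{1}{3} \cdot 8 = \left(-359\right) \frac{8}{3} = - \frac{2872}{3}$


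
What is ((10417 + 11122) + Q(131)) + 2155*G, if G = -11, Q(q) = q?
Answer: -2035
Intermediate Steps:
((10417 + 11122) + Q(131)) + 2155*G = ((10417 + 11122) + 131) + 2155*(-11) = (21539 + 131) - 23705 = 21670 - 23705 = -2035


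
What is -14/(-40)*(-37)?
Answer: -259/20 ≈ -12.950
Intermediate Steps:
-14/(-40)*(-37) = -14*(-1)/40*(-37) = -14*(-1/40)*(-37) = (7/20)*(-37) = -259/20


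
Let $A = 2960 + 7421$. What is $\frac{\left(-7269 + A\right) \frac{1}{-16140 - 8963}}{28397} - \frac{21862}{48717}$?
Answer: $- \frac{40062920114}{89274828123} \approx -0.44876$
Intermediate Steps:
$A = 10381$
$\frac{\left(-7269 + A\right) \frac{1}{-16140 - 8963}}{28397} - \frac{21862}{48717} = \frac{\left(-7269 + 10381\right) \frac{1}{-16140 - 8963}}{28397} - \frac{21862}{48717} = \frac{3112}{-25103} \cdot \frac{1}{28397} - \frac{21862}{48717} = 3112 \left(- \frac{1}{25103}\right) \frac{1}{28397} - \frac{21862}{48717} = \left(- \frac{3112}{25103}\right) \frac{1}{28397} - \frac{21862}{48717} = - \frac{8}{1832519} - \frac{21862}{48717} = - \frac{40062920114}{89274828123}$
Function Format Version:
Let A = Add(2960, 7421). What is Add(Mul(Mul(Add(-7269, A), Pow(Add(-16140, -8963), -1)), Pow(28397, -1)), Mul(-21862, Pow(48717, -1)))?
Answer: Rational(-40062920114, 89274828123) ≈ -0.44876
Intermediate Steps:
A = 10381
Add(Mul(Mul(Add(-7269, A), Pow(Add(-16140, -8963), -1)), Pow(28397, -1)), Mul(-21862, Pow(48717, -1))) = Add(Mul(Mul(Add(-7269, 10381), Pow(Add(-16140, -8963), -1)), Pow(28397, -1)), Mul(-21862, Pow(48717, -1))) = Add(Mul(Mul(3112, Pow(-25103, -1)), Rational(1, 28397)), Mul(-21862, Rational(1, 48717))) = Add(Mul(Mul(3112, Rational(-1, 25103)), Rational(1, 28397)), Rational(-21862, 48717)) = Add(Mul(Rational(-3112, 25103), Rational(1, 28397)), Rational(-21862, 48717)) = Add(Rational(-8, 1832519), Rational(-21862, 48717)) = Rational(-40062920114, 89274828123)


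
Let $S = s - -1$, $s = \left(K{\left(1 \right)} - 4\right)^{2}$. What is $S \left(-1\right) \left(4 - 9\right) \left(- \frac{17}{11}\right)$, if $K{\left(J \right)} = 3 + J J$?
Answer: $- \frac{85}{11} \approx -7.7273$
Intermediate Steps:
$K{\left(J \right)} = 3 + J^{2}$
$s = 0$ ($s = \left(\left(3 + 1^{2}\right) - 4\right)^{2} = \left(\left(3 + 1\right) - 4\right)^{2} = \left(4 - 4\right)^{2} = 0^{2} = 0$)
$S = 1$ ($S = 0 - -1 = 0 + 1 = 1$)
$S \left(-1\right) \left(4 - 9\right) \left(- \frac{17}{11}\right) = 1 \left(-1\right) \left(4 - 9\right) \left(- \frac{17}{11}\right) = - (4 - 9) \left(\left(-17\right) \frac{1}{11}\right) = \left(-1\right) \left(-5\right) \left(- \frac{17}{11}\right) = 5 \left(- \frac{17}{11}\right) = - \frac{85}{11}$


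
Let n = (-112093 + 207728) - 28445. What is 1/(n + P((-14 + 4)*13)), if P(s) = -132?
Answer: 1/67058 ≈ 1.4912e-5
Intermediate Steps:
n = 67190 (n = 95635 - 28445 = 67190)
1/(n + P((-14 + 4)*13)) = 1/(67190 - 132) = 1/67058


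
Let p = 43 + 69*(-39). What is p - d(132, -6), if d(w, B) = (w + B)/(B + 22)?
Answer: -21247/8 ≈ -2655.9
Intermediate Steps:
d(w, B) = (B + w)/(22 + B)
p = -2648 (p = 43 - 2691 = -2648)
p - d(132, -6) = -2648 - (-6 + 132)/(22 - 6) = -2648 - 126/16 = -2648 - 1*63/8 = -2648 - 63/8 = -21247/8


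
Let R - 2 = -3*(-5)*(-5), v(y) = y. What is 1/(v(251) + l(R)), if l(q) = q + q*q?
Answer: 1/5507 ≈ 0.00018159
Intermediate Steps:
R = -73 (R = 2 - 3*(-5)*(-5) = 2 + 15*(-5) = 2 - 75 = -73)
l(q) = q + q**2
1/(v(251) + l(R)) = 1/(251 - 73*(1 - 73)) = 1/(251 - 73*(-72)) = 1/(251 + 5256) = 1/5507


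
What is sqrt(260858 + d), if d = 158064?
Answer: sqrt(418922) ≈ 647.24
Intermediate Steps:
sqrt(260858 + d) = sqrt(260858 + 158064) = sqrt(418922)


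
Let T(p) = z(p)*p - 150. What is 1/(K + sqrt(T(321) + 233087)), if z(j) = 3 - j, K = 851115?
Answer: 851115/724396612366 - sqrt(130859)/724396612366 ≈ 1.1744e-6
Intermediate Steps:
T(p) = -150 + p*(3 - p) (T(p) = (3 - p)*p - 150 = p*(3 - p) - 150 = -150 + p*(3 - p))
1/(K + sqrt(T(321) + 233087)) = 1/(851115 + sqrt((-150 - 1*321*(-3 + 321)) + 233087)) = 1/(851115 + sqrt((-150 - 1*321*318) + 233087)) = 1/(851115 + sqrt((-150 - 102078) + 233087)) = 1/(851115 + sqrt(-102228 + 233087)) = 1/(851115 + sqrt(130859))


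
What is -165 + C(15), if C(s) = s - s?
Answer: -165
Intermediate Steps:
C(s) = 0
-165 + C(15) = -165 + 0 = -165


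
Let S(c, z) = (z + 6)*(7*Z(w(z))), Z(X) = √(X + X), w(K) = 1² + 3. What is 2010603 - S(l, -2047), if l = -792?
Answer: 2010603 + 28574*√2 ≈ 2.0510e+6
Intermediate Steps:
w(K) = 4 (w(K) = 1 + 3 = 4)
Z(X) = √2*√X (Z(X) = √(2*X) = √2*√X)
S(c, z) = 14*√2*(6 + z) (S(c, z) = (z + 6)*(7*(√2*√4)) = (6 + z)*(7*(√2*2)) = (6 + z)*(7*(2*√2)) = (6 + z)*(14*√2) = 14*√2*(6 + z))
2010603 - S(l, -2047) = 2010603 - 14*√2*(6 - 2047) = 2010603 - 14*√2*(-2041) = 2010603 - (-28574)*√2 = 2010603 + 28574*√2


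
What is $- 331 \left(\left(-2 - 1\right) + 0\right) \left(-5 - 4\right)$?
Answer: $-8937$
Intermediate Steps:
$- 331 \left(\left(-2 - 1\right) + 0\right) \left(-5 - 4\right) = - 331 \left(-3 + 0\right) \left(-9\right) = - 331 \left(\left(-3\right) \left(-9\right)\right) = \left(-331\right) 27 = -8937$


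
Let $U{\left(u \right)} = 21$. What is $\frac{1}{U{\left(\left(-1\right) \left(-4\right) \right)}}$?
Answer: $\frac{1}{21} \approx 0.047619$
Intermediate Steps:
$\frac{1}{U{\left(\left(-1\right) \left(-4\right) \right)}} = \frac{1}{21}$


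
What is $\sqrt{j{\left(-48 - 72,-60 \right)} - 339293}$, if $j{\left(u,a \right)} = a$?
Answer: $i \sqrt{339353} \approx 582.54 i$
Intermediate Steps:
$\sqrt{j{\left(-48 - 72,-60 \right)} - 339293} = \sqrt{-60 - 339293} = \sqrt{-339353} = i \sqrt{339353}$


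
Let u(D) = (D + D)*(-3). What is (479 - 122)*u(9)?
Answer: -19278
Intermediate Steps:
u(D) = -6*D (u(D) = (2*D)*(-3) = -6*D)
(479 - 122)*u(9) = (479 - 122)*(-6*9) = 357*(-54) = -19278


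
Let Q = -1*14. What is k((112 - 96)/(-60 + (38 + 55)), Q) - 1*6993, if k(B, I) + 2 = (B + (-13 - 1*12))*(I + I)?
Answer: -208183/33 ≈ -6308.6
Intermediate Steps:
Q = -14
k(B, I) = -2 + 2*I*(-25 + B) (k(B, I) = -2 + (B + (-13 - 1*12))*(I + I) = -2 + (B + (-13 - 12))*(2*I) = -2 + (B - 25)*(2*I) = -2 + (-25 + B)*(2*I) = -2 + 2*I*(-25 + B))
k((112 - 96)/(-60 + (38 + 55)), Q) - 1*6993 = (-2 - 50*(-14) + 2*((112 - 96)/(-60 + (38 + 55)))*(-14)) - 1*6993 = (-2 + 700 + 2*(16/(-60 + 93))*(-14)) - 6993 = (-2 + 700 + 2*(16/33)*(-14)) - 6993 = (-2 + 700 - 448/33) - 6993 = 22586/33 - 6993 = -208183/33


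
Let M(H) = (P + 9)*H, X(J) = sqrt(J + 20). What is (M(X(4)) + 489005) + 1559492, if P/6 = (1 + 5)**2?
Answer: 2048497 + 450*sqrt(6) ≈ 2.0496e+6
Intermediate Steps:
P = 216 (P = 6*(1 + 5)**2 = 6*6**2 = 6*36 = 216)
X(J) = sqrt(20 + J)
M(H) = 225*H (M(H) = (216 + 9)*H = 225*H)
(M(X(4)) + 489005) + 1559492 = (225*sqrt(20 + 4) + 489005) + 1559492 = (225*sqrt(24) + 489005) + 1559492 = (225*(2*sqrt(6)) + 489005) + 1559492 = (450*sqrt(6) + 489005) + 1559492 = (489005 + 450*sqrt(6)) + 1559492 = 2048497 + 450*sqrt(6)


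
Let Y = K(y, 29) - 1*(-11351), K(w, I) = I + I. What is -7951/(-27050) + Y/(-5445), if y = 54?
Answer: -17688017/9819150 ≈ -1.8014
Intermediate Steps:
K(w, I) = 2*I
Y = 11409 (Y = 2*29 - 1*(-11351) = 58 + 11351 = 11409)
-7951/(-27050) + Y/(-5445) = -7951/(-27050) + 11409/(-5445) = -7951*(-1/27050) + 11409*(-1/5445) = 7951/27050 - 3803/1815 = -17688017/9819150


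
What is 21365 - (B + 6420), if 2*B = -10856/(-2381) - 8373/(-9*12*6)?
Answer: 15363317173/1028592 ≈ 14936.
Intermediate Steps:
B = 8990267/1028592 (B = (-10856/(-2381) - 8373/(-9*12*6))/2 = (-10856*(-1/2381) - 8373/((-108*6)))/2 = (10856/2381 - 8373/(-648))/2 = (10856/2381 - 8373*(-1/648))/2 = (10856/2381 + 2791/216)/2 = (½)*(8990267/514296) = 8990267/1028592 ≈ 8.7404)
21365 - (B + 6420) = 21365 - (8990267/1028592 + 6420) = 21365 - 1*6612550907/1028592 = 21365 - 6612550907/1028592 = 15363317173/1028592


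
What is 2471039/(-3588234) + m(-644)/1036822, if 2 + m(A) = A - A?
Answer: -1281017387263/1860179976174 ≈ -0.68865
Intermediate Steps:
m(A) = -2 (m(A) = -2 + (A - A) = -2 + 0 = -2)
2471039/(-3588234) + m(-644)/1036822 = 2471039/(-3588234) - 2/1036822 = 2471039*(-1/3588234) - 2*1/1036822 = -2471039/3588234 - 1/518411 = -1281017387263/1860179976174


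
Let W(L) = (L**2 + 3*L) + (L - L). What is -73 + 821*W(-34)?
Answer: 865261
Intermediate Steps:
W(L) = L**2 + 3*L (W(L) = (L**2 + 3*L) + 0 = L**2 + 3*L)
-73 + 821*W(-34) = -73 + 821*(-34*(3 - 34)) = -73 + 821*(-34*(-31)) = -73 + 821*1054 = -73 + 865334 = 865261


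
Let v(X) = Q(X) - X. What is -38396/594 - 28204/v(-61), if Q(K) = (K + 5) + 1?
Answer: -1415296/297 ≈ -4765.3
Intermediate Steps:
Q(K) = 6 + K (Q(K) = (5 + K) + 1 = 6 + K)
v(X) = 6 (v(X) = (6 + X) - X = 6)
-38396/594 - 28204/v(-61) = -38396/594 - 28204/6 = -38396*1/594 - 28204*1/6 = -19198/297 - 14102/3 = -1415296/297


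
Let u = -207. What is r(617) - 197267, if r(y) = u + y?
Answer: -196857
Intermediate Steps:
r(y) = -207 + y
r(617) - 197267 = (-207 + 617) - 197267 = 410 - 197267 = -196857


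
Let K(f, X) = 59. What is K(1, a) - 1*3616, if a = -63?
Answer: -3557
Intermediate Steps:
K(1, a) - 1*3616 = 59 - 1*3616 = 59 - 3616 = -3557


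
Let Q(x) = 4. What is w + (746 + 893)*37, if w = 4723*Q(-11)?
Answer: 79535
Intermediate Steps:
w = 18892 (w = 4723*4 = 18892)
w + (746 + 893)*37 = 18892 + (746 + 893)*37 = 18892 + 1639*37 = 18892 + 60643 = 79535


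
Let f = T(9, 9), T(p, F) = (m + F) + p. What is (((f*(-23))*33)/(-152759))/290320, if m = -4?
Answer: 5313/22174496440 ≈ 2.3960e-7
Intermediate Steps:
T(p, F) = -4 + F + p (T(p, F) = (-4 + F) + p = -4 + F + p)
f = 14 (f = -4 + 9 + 9 = 14)
(((f*(-23))*33)/(-152759))/290320 = (((14*(-23))*33)/(-152759))/290320 = (-322*33*(-1/152759))*(1/290320) = -10626*(-1/152759)*(1/290320) = (10626/152759)*(1/290320) = 5313/22174496440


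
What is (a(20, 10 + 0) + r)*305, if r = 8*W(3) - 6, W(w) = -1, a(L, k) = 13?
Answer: -305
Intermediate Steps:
r = -14 (r = 8*(-1) - 6 = -8 - 6 = -14)
(a(20, 10 + 0) + r)*305 = (13 - 14)*305 = -1*305 = -305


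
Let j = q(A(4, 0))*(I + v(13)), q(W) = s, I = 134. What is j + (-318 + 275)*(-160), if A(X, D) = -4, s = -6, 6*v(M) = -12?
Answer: 6088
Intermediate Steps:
v(M) = -2 (v(M) = (⅙)*(-12) = -2)
q(W) = -6
j = -792 (j = -6*(134 - 2) = -6*132 = -792)
j + (-318 + 275)*(-160) = -792 + (-318 + 275)*(-160) = -792 - 43*(-160) = -792 + 6880 = 6088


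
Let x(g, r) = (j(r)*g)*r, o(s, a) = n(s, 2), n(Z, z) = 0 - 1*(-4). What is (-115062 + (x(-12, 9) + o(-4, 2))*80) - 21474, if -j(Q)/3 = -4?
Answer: -239896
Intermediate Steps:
n(Z, z) = 4 (n(Z, z) = 0 + 4 = 4)
o(s, a) = 4
j(Q) = 12 (j(Q) = -3*(-4) = 12)
x(g, r) = 12*g*r (x(g, r) = (12*g)*r = 12*g*r)
(-115062 + (x(-12, 9) + o(-4, 2))*80) - 21474 = (-115062 + (12*(-12)*9 + 4)*80) - 21474 = (-115062 + (-1296 + 4)*80) - 21474 = (-115062 - 1292*80) - 21474 = (-115062 - 103360) - 21474 = -218422 - 21474 = -239896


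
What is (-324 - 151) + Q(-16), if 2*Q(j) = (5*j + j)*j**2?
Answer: -12763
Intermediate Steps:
Q(j) = 3*j**3 (Q(j) = ((5*j + j)*j**2)/2 = ((6*j)*j**2)/2 = (6*j**3)/2 = 3*j**3)
(-324 - 151) + Q(-16) = (-324 - 151) + 3*(-16)**3 = -475 + 3*(-4096) = -475 - 12288 = -12763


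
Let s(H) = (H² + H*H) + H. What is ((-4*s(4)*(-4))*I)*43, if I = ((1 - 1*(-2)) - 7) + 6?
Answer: 49536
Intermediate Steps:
I = 2 (I = ((1 + 2) - 7) + 6 = (3 - 7) + 6 = -4 + 6 = 2)
s(H) = H + 2*H² (s(H) = (H² + H²) + H = 2*H² + H = H + 2*H²)
((-4*s(4)*(-4))*I)*43 = ((-16*(1 + 2*4)*(-4))*2)*43 = ((-16*(1 + 8)*(-4))*2)*43 = ((-16*9*(-4))*2)*43 = ((-4*36*(-4))*2)*43 = (-144*(-4)*2)*43 = (576*2)*43 = 1152*43 = 49536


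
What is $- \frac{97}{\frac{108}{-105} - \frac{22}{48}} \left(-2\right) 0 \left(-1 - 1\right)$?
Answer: $0$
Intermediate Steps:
$- \frac{97}{\frac{108}{-105} - \frac{22}{48}} \left(-2\right) 0 \left(-1 - 1\right) = - \frac{97}{108 \left(- \frac{1}{105}\right) - \frac{11}{24}} \cdot 0 \left(-1 - 1\right) = - \frac{97}{- \frac{36}{35} - \frac{11}{24}} \cdot 0 \left(-2\right) = - \frac{97}{- \frac{1249}{840}} \cdot 0 = \left(-97\right) \left(- \frac{840}{1249}\right) 0 = \frac{81480}{1249} \cdot 0 = 0$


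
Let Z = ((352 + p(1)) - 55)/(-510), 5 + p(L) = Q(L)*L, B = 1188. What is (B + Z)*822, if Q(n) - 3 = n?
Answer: 82965008/85 ≈ 9.7606e+5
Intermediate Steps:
Q(n) = 3 + n
p(L) = -5 + L*(3 + L) (p(L) = -5 + (3 + L)*L = -5 + L*(3 + L))
Z = -148/255 (Z = ((352 + (-5 + 1*(3 + 1))) - 55)/(-510) = ((352 + (-5 + 1*4)) - 55)*(-1/510) = ((352 + (-5 + 4)) - 55)*(-1/510) = ((352 - 1) - 55)*(-1/510) = (351 - 55)*(-1/510) = 296*(-1/510) = -148/255 ≈ -0.58039)
(B + Z)*822 = (1188 - 148/255)*822 = (302792/255)*822 = 82965008/85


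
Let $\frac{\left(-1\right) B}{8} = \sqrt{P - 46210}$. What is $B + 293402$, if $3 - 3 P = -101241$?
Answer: $293402 - 8 i \sqrt{12462} \approx 2.934 \cdot 10^{5} - 893.07 i$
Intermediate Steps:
$P = 33748$ ($P = 1 - -33747 = 1 + 33747 = 33748$)
$B = - 8 i \sqrt{12462}$ ($B = - 8 \sqrt{33748 - 46210} = - 8 \sqrt{-12462} = - 8 i \sqrt{12462} \approx - 893.07 i$)
$B + 293402 = - 8 i \sqrt{12462} + 293402 = 293402 - 8 i \sqrt{12462}$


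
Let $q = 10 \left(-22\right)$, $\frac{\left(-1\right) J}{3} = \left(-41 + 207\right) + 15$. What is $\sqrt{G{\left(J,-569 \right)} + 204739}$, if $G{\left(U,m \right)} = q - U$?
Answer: $\sqrt{205062} \approx 452.84$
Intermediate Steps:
$J = -543$ ($J = - 3 \left(\left(-41 + 207\right) + 15\right) = - 3 \left(166 + 15\right) = \left(-3\right) 181 = -543$)
$q = -220$
$G{\left(U,m \right)} = -220 - U$
$\sqrt{G{\left(J,-569 \right)} + 204739} = \sqrt{\left(-220 - -543\right) + 204739} = \sqrt{\left(-220 + 543\right) + 204739} = \sqrt{323 + 204739} = \sqrt{205062}$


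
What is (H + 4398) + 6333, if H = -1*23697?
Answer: -12966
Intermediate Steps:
H = -23697
(H + 4398) + 6333 = (-23697 + 4398) + 6333 = -19299 + 6333 = -12966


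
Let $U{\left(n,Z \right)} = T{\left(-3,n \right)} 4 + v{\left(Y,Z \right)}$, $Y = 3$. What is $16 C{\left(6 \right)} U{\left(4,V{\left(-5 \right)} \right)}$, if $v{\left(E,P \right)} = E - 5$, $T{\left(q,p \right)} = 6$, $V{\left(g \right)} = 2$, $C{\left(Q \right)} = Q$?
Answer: $2112$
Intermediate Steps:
$v{\left(E,P \right)} = -5 + E$
$U{\left(n,Z \right)} = 22$ ($U{\left(n,Z \right)} = 6 \cdot 4 + \left(-5 + 3\right) = 24 - 2 = 22$)
$16 C{\left(6 \right)} U{\left(4,V{\left(-5 \right)} \right)} = 16 \cdot 6 \cdot 22 = 96 \cdot 22 = 2112$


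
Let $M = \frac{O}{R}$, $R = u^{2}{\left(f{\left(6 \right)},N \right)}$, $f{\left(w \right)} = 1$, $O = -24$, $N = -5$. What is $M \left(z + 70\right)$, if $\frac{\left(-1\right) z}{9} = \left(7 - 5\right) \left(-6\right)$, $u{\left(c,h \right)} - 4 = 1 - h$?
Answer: $- \frac{1068}{25} \approx -42.72$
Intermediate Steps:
$u{\left(c,h \right)} = 5 - h$ ($u{\left(c,h \right)} = 4 - \left(-1 + h\right) = 5 - h$)
$z = 108$ ($z = - 9 \left(7 - 5\right) \left(-6\right) = - 9 \cdot 2 \left(-6\right) = \left(-9\right) \left(-12\right) = 108$)
$R = 100$ ($R = \left(5 - -5\right)^{2} = \left(5 + 5\right)^{2} = 10^{2} = 100$)
$M = - \frac{6}{25}$ ($M = - \frac{24}{100} = \left(-24\right) \frac{1}{100} = - \frac{6}{25} \approx -0.24$)
$M \left(z + 70\right) = - \frac{6 \left(108 + 70\right)}{25} = \left(- \frac{6}{25}\right) 178 = - \frac{1068}{25}$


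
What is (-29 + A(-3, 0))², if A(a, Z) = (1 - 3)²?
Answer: 625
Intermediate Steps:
A(a, Z) = 4 (A(a, Z) = (-2)² = 4)
(-29 + A(-3, 0))² = (-29 + 4)² = (-25)² = 625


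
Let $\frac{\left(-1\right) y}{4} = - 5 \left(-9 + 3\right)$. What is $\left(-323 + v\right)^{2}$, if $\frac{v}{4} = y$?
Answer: $644809$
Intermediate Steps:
$y = -120$ ($y = - 4 \left(- 5 \left(-9 + 3\right)\right) = - 4 \left(\left(-5\right) \left(-6\right)\right) = \left(-4\right) 30 = -120$)
$v = -480$ ($v = 4 \left(-120\right) = -480$)
$\left(-323 + v\right)^{2} = \left(-323 - 480\right)^{2} = \left(-803\right)^{2} = 644809$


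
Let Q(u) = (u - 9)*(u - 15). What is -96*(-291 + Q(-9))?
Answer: -13536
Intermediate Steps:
Q(u) = (-15 + u)*(-9 + u) (Q(u) = (-9 + u)*(-15 + u) = (-15 + u)*(-9 + u))
-96*(-291 + Q(-9)) = -96*(-291 + (135 + (-9)² - 24*(-9))) = -96*(-291 + (135 + 81 + 216)) = -96*(-291 + 432) = -96*141 = -13536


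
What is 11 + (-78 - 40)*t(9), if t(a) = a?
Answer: -1051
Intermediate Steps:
11 + (-78 - 40)*t(9) = 11 + (-78 - 40)*9 = 11 - 118*9 = 11 - 1062 = -1051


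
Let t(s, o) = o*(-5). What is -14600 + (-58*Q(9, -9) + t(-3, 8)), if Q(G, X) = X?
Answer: -14118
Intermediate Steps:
t(s, o) = -5*o
-14600 + (-58*Q(9, -9) + t(-3, 8)) = -14600 + (-58*(-9) - 5*8) = -14600 + (522 - 40) = -14600 + 482 = -14118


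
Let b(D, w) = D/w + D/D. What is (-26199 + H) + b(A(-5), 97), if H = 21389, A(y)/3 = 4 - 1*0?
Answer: -466461/97 ≈ -4808.9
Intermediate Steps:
A(y) = 12 (A(y) = 3*(4 - 1*0) = 3*(4 + 0) = 3*4 = 12)
b(D, w) = 1 + D/w (b(D, w) = D/w + 1 = 1 + D/w)
(-26199 + H) + b(A(-5), 97) = (-26199 + 21389) + (12 + 97)/97 = -4810 + (1/97)*109 = -4810 + 109/97 = -466461/97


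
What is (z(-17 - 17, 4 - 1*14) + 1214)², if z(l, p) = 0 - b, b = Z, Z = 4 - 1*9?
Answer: 1485961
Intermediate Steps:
Z = -5 (Z = 4 - 9 = -5)
b = -5
z(l, p) = 5 (z(l, p) = 0 - 1*(-5) = 0 + 5 = 5)
(z(-17 - 17, 4 - 1*14) + 1214)² = (5 + 1214)² = 1219² = 1485961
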